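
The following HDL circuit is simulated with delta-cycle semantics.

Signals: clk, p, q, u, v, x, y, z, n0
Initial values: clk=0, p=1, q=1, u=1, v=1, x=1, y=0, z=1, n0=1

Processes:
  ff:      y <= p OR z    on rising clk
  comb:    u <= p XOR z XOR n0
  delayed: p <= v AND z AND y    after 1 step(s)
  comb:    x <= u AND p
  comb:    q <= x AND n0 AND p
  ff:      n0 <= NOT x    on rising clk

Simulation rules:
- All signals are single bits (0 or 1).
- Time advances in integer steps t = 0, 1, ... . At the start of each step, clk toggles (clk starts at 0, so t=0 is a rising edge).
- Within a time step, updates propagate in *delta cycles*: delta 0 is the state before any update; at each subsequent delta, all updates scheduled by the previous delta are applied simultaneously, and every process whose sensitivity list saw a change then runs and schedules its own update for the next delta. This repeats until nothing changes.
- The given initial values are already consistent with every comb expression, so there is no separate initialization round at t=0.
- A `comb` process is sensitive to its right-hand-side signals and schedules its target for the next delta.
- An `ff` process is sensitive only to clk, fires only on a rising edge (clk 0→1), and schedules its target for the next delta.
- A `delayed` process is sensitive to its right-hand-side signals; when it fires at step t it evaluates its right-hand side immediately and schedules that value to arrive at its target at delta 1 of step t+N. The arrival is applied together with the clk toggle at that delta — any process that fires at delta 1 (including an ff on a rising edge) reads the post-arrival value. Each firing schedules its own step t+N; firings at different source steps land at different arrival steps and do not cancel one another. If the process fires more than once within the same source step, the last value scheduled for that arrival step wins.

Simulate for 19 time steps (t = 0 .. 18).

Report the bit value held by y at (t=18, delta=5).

1

[bits: clk,u,z,p,n0,x,y,q,v]
t=0: Δ0=011111011 Δ1=111111011 Δ2=111101111 Δ3=101101101 Δ4=101100101 | 4Δ
t=1: Δ0=101100101 Δ1=001100101 | 1Δ
t=2: Δ0=001100101 Δ1=101100101 Δ2=101110101 Δ3=111110101 Δ4=111111101 Δ5=111111111 | 5Δ
t=3: Δ0=111111111 Δ1=011111111 | 1Δ
t=4: Δ0=011111111 Δ1=111111111 Δ2=111101111 Δ3=101101101 Δ4=101100101 | 4Δ
t=5: Δ0=101100101 Δ1=001100101 | 1Δ
t=6: Δ0=001100101 Δ1=101100101 Δ2=101110101 Δ3=111110101 Δ4=111111101 Δ5=111111111 | 5Δ
t=7: Δ0=111111111 Δ1=011111111 | 1Δ
t=8: Δ0=011111111 Δ1=111111111 Δ2=111101111 Δ3=101101101 Δ4=101100101 | 4Δ
t=9: Δ0=101100101 Δ1=001100101 | 1Δ
t=10: Δ0=001100101 Δ1=101100101 Δ2=101110101 Δ3=111110101 Δ4=111111101 Δ5=111111111 | 5Δ
t=11: Δ0=111111111 Δ1=011111111 | 1Δ
t=12: Δ0=011111111 Δ1=111111111 Δ2=111101111 Δ3=101101101 Δ4=101100101 | 4Δ
t=13: Δ0=101100101 Δ1=001100101 | 1Δ
t=14: Δ0=001100101 Δ1=101100101 Δ2=101110101 Δ3=111110101 Δ4=111111101 Δ5=111111111 | 5Δ
t=15: Δ0=111111111 Δ1=011111111 | 1Δ
t=16: Δ0=011111111 Δ1=111111111 Δ2=111101111 Δ3=101101101 Δ4=101100101 | 4Δ
t=17: Δ0=101100101 Δ1=001100101 | 1Δ
t=18: Δ0=001100101 Δ1=101100101 Δ2=101110101 Δ3=111110101 Δ4=111111101 Δ5=111111111 | 5Δ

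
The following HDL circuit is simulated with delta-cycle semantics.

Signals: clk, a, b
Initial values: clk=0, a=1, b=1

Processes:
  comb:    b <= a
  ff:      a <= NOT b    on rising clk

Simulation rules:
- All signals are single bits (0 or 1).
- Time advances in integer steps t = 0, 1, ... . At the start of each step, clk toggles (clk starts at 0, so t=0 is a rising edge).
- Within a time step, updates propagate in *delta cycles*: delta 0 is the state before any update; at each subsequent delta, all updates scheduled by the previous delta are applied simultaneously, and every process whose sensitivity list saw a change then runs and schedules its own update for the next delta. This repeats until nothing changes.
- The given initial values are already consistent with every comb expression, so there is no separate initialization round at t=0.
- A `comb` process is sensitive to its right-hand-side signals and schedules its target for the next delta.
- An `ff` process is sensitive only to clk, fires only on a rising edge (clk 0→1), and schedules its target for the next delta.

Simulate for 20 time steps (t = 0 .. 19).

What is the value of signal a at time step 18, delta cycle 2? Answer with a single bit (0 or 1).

t0.Δ0 b=1 clk=0 a=1
t0.Δ1 b=1 clk=1 a=1
t0.Δ2 b=1 clk=1 a=0
t0.Δ3 b=0 clk=1 a=0
t1.Δ0 b=0 clk=1 a=0
t1.Δ1 b=0 clk=0 a=0
t2.Δ0 b=0 clk=0 a=0
t2.Δ1 b=0 clk=1 a=0
t2.Δ2 b=0 clk=1 a=1
t2.Δ3 b=1 clk=1 a=1
t3.Δ0 b=1 clk=1 a=1
t3.Δ1 b=1 clk=0 a=1
t4.Δ0 b=1 clk=0 a=1
t4.Δ1 b=1 clk=1 a=1
t4.Δ2 b=1 clk=1 a=0
t4.Δ3 b=0 clk=1 a=0
t5.Δ0 b=0 clk=1 a=0
t5.Δ1 b=0 clk=0 a=0
t6.Δ0 b=0 clk=0 a=0
t6.Δ1 b=0 clk=1 a=0
t6.Δ2 b=0 clk=1 a=1
t6.Δ3 b=1 clk=1 a=1
t7.Δ0 b=1 clk=1 a=1
t7.Δ1 b=1 clk=0 a=1
t8.Δ0 b=1 clk=0 a=1
t8.Δ1 b=1 clk=1 a=1
t8.Δ2 b=1 clk=1 a=0
t8.Δ3 b=0 clk=1 a=0
t9.Δ0 b=0 clk=1 a=0
t9.Δ1 b=0 clk=0 a=0
t10.Δ0 b=0 clk=0 a=0
t10.Δ1 b=0 clk=1 a=0
t10.Δ2 b=0 clk=1 a=1
t10.Δ3 b=1 clk=1 a=1
t11.Δ0 b=1 clk=1 a=1
t11.Δ1 b=1 clk=0 a=1
t12.Δ0 b=1 clk=0 a=1
t12.Δ1 b=1 clk=1 a=1
t12.Δ2 b=1 clk=1 a=0
t12.Δ3 b=0 clk=1 a=0
t13.Δ0 b=0 clk=1 a=0
t13.Δ1 b=0 clk=0 a=0
t14.Δ0 b=0 clk=0 a=0
t14.Δ1 b=0 clk=1 a=0
t14.Δ2 b=0 clk=1 a=1
t14.Δ3 b=1 clk=1 a=1
t15.Δ0 b=1 clk=1 a=1
t15.Δ1 b=1 clk=0 a=1
t16.Δ0 b=1 clk=0 a=1
t16.Δ1 b=1 clk=1 a=1
t16.Δ2 b=1 clk=1 a=0
t16.Δ3 b=0 clk=1 a=0
t17.Δ0 b=0 clk=1 a=0
t17.Δ1 b=0 clk=0 a=0
t18.Δ0 b=0 clk=0 a=0
t18.Δ1 b=0 clk=1 a=0
t18.Δ2 b=0 clk=1 a=1
t18.Δ3 b=1 clk=1 a=1
t19.Δ0 b=1 clk=1 a=1
t19.Δ1 b=1 clk=0 a=1

1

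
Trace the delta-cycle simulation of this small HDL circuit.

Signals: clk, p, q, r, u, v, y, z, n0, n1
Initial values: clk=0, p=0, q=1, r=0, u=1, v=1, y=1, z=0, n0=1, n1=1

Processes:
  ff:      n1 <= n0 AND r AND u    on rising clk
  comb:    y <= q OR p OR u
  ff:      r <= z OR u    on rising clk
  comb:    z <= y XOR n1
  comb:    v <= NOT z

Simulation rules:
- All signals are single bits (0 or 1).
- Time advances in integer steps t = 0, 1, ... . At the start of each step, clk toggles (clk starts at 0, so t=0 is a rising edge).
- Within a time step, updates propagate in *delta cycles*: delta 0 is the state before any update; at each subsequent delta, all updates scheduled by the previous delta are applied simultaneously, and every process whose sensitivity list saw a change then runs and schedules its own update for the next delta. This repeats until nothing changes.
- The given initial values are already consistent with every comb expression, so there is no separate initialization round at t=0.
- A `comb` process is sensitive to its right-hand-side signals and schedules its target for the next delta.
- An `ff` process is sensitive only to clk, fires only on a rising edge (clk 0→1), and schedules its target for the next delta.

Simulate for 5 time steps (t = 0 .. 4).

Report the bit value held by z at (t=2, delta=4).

t=0 Δ0: z=0 y=1 v=1 p=0 q=1 n1=1 u=1 r=0 n0=1 clk=0
  Δ1: clk:0→1
  Δ2: n1:1→0, r:0→1
  Δ3: z:0→1
  Δ4: v:1→0
  (4Δ to stable)
t=1 Δ0: z=1 y=1 v=0 p=0 q=1 n1=0 u=1 r=1 n0=1 clk=1
  Δ1: clk:1→0
  (1Δ to stable)
t=2 Δ0: z=1 y=1 v=0 p=0 q=1 n1=0 u=1 r=1 n0=1 clk=0
  Δ1: clk:0→1
  Δ2: n1:0→1
  Δ3: z:1→0
  Δ4: v:0→1
  (4Δ to stable)
t=3 Δ0: z=0 y=1 v=1 p=0 q=1 n1=1 u=1 r=1 n0=1 clk=1
  Δ1: clk:1→0
  (1Δ to stable)
t=4 Δ0: z=0 y=1 v=1 p=0 q=1 n1=1 u=1 r=1 n0=1 clk=0
  Δ1: clk:0→1
  (1Δ to stable)

0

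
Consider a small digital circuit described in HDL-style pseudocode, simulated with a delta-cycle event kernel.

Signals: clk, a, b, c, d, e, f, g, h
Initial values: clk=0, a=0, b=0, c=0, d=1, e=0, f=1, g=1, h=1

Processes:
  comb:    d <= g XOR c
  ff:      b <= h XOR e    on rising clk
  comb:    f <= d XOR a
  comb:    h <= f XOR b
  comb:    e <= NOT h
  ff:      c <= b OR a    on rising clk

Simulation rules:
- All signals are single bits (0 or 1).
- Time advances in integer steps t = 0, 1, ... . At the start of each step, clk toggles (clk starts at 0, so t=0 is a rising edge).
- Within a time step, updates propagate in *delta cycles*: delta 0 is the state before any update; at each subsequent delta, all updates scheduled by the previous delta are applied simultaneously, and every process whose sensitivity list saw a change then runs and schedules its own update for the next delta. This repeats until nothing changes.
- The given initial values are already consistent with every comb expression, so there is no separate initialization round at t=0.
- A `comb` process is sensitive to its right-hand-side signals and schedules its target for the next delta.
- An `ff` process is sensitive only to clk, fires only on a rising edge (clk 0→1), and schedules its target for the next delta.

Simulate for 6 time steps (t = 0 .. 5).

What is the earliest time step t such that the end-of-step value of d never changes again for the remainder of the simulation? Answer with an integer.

2

t=0 Δ0: clk=0 h=1 b=0 d=1 f=1 g=1 a=0 c=0 e=0
  Δ1: clk:0→1
  Δ2: b:0→1
  Δ3: h:1→0
  Δ4: e:0→1
  (4Δ to stable)
t=1 Δ0: clk=1 h=0 b=1 d=1 f=1 g=1 a=0 c=0 e=1
  Δ1: clk:1→0
  (1Δ to stable)
t=2 Δ0: clk=0 h=0 b=1 d=1 f=1 g=1 a=0 c=0 e=1
  Δ1: clk:0→1
  Δ2: c:0→1
  Δ3: d:1→0
  Δ4: f:1→0
  Δ5: h:0→1
  Δ6: e:1→0
  (6Δ to stable)
t=3 Δ0: clk=1 h=1 b=1 d=0 f=0 g=1 a=0 c=1 e=0
  Δ1: clk:1→0
  (1Δ to stable)
t=4 Δ0: clk=0 h=1 b=1 d=0 f=0 g=1 a=0 c=1 e=0
  Δ1: clk:0→1
  (1Δ to stable)
t=5 Δ0: clk=1 h=1 b=1 d=0 f=0 g=1 a=0 c=1 e=0
  Δ1: clk:1→0
  (1Δ to stable)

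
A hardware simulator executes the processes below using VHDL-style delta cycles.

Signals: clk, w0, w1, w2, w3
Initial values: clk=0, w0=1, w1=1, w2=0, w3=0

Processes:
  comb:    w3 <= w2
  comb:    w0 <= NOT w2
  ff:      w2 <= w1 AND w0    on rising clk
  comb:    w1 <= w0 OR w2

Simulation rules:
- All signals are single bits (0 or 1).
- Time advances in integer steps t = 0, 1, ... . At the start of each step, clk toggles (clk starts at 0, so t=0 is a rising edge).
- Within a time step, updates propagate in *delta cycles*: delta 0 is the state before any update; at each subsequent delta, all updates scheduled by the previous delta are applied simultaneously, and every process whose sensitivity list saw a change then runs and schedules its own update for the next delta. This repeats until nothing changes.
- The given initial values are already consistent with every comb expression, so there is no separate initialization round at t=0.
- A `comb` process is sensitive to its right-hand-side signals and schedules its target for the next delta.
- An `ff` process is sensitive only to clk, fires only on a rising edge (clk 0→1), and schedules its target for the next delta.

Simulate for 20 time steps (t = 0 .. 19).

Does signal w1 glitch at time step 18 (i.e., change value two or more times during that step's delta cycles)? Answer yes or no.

t0.Δ0 w3=0 w1=1 clk=0 w2=0 w0=1
t0.Δ1 w3=0 w1=1 clk=1 w2=0 w0=1
t0.Δ2 w3=0 w1=1 clk=1 w2=1 w0=1
t0.Δ3 w3=1 w1=1 clk=1 w2=1 w0=0
t1.Δ0 w3=1 w1=1 clk=1 w2=1 w0=0
t1.Δ1 w3=1 w1=1 clk=0 w2=1 w0=0
t2.Δ0 w3=1 w1=1 clk=0 w2=1 w0=0
t2.Δ1 w3=1 w1=1 clk=1 w2=1 w0=0
t2.Δ2 w3=1 w1=1 clk=1 w2=0 w0=0
t2.Δ3 w3=0 w1=0 clk=1 w2=0 w0=1
t2.Δ4 w3=0 w1=1 clk=1 w2=0 w0=1
t3.Δ0 w3=0 w1=1 clk=1 w2=0 w0=1
t3.Δ1 w3=0 w1=1 clk=0 w2=0 w0=1
t4.Δ0 w3=0 w1=1 clk=0 w2=0 w0=1
t4.Δ1 w3=0 w1=1 clk=1 w2=0 w0=1
t4.Δ2 w3=0 w1=1 clk=1 w2=1 w0=1
t4.Δ3 w3=1 w1=1 clk=1 w2=1 w0=0
t5.Δ0 w3=1 w1=1 clk=1 w2=1 w0=0
t5.Δ1 w3=1 w1=1 clk=0 w2=1 w0=0
t6.Δ0 w3=1 w1=1 clk=0 w2=1 w0=0
t6.Δ1 w3=1 w1=1 clk=1 w2=1 w0=0
t6.Δ2 w3=1 w1=1 clk=1 w2=0 w0=0
t6.Δ3 w3=0 w1=0 clk=1 w2=0 w0=1
t6.Δ4 w3=0 w1=1 clk=1 w2=0 w0=1
t7.Δ0 w3=0 w1=1 clk=1 w2=0 w0=1
t7.Δ1 w3=0 w1=1 clk=0 w2=0 w0=1
t8.Δ0 w3=0 w1=1 clk=0 w2=0 w0=1
t8.Δ1 w3=0 w1=1 clk=1 w2=0 w0=1
t8.Δ2 w3=0 w1=1 clk=1 w2=1 w0=1
t8.Δ3 w3=1 w1=1 clk=1 w2=1 w0=0
t9.Δ0 w3=1 w1=1 clk=1 w2=1 w0=0
t9.Δ1 w3=1 w1=1 clk=0 w2=1 w0=0
t10.Δ0 w3=1 w1=1 clk=0 w2=1 w0=0
t10.Δ1 w3=1 w1=1 clk=1 w2=1 w0=0
t10.Δ2 w3=1 w1=1 clk=1 w2=0 w0=0
t10.Δ3 w3=0 w1=0 clk=1 w2=0 w0=1
t10.Δ4 w3=0 w1=1 clk=1 w2=0 w0=1
t11.Δ0 w3=0 w1=1 clk=1 w2=0 w0=1
t11.Δ1 w3=0 w1=1 clk=0 w2=0 w0=1
t12.Δ0 w3=0 w1=1 clk=0 w2=0 w0=1
t12.Δ1 w3=0 w1=1 clk=1 w2=0 w0=1
t12.Δ2 w3=0 w1=1 clk=1 w2=1 w0=1
t12.Δ3 w3=1 w1=1 clk=1 w2=1 w0=0
t13.Δ0 w3=1 w1=1 clk=1 w2=1 w0=0
t13.Δ1 w3=1 w1=1 clk=0 w2=1 w0=0
t14.Δ0 w3=1 w1=1 clk=0 w2=1 w0=0
t14.Δ1 w3=1 w1=1 clk=1 w2=1 w0=0
t14.Δ2 w3=1 w1=1 clk=1 w2=0 w0=0
t14.Δ3 w3=0 w1=0 clk=1 w2=0 w0=1
t14.Δ4 w3=0 w1=1 clk=1 w2=0 w0=1
t15.Δ0 w3=0 w1=1 clk=1 w2=0 w0=1
t15.Δ1 w3=0 w1=1 clk=0 w2=0 w0=1
t16.Δ0 w3=0 w1=1 clk=0 w2=0 w0=1
t16.Δ1 w3=0 w1=1 clk=1 w2=0 w0=1
t16.Δ2 w3=0 w1=1 clk=1 w2=1 w0=1
t16.Δ3 w3=1 w1=1 clk=1 w2=1 w0=0
t17.Δ0 w3=1 w1=1 clk=1 w2=1 w0=0
t17.Δ1 w3=1 w1=1 clk=0 w2=1 w0=0
t18.Δ0 w3=1 w1=1 clk=0 w2=1 w0=0
t18.Δ1 w3=1 w1=1 clk=1 w2=1 w0=0
t18.Δ2 w3=1 w1=1 clk=1 w2=0 w0=0
t18.Δ3 w3=0 w1=0 clk=1 w2=0 w0=1
t18.Δ4 w3=0 w1=1 clk=1 w2=0 w0=1
t19.Δ0 w3=0 w1=1 clk=1 w2=0 w0=1
t19.Δ1 w3=0 w1=1 clk=0 w2=0 w0=1

yes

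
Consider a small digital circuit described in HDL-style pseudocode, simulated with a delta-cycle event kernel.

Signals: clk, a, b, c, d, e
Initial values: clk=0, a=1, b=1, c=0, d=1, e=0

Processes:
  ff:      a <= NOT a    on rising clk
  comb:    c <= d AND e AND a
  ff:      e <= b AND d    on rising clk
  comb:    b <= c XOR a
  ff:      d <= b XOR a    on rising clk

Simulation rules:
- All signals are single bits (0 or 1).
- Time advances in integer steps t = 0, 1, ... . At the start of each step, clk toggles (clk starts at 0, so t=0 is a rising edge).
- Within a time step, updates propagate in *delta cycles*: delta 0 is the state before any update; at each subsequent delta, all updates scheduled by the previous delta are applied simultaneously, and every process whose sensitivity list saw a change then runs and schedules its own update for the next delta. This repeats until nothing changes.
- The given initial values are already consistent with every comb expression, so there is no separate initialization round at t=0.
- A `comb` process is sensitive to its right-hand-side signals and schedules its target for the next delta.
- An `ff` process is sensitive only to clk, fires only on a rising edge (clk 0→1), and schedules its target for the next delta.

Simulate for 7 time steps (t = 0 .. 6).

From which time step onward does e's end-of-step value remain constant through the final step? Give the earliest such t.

t0.Δ0 b=1 e=0 clk=0 d=1 c=0 a=1
t0.Δ1 b=1 e=0 clk=1 d=1 c=0 a=1
t0.Δ2 b=1 e=1 clk=1 d=0 c=0 a=0
t0.Δ3 b=0 e=1 clk=1 d=0 c=0 a=0
t1.Δ0 b=0 e=1 clk=1 d=0 c=0 a=0
t1.Δ1 b=0 e=1 clk=0 d=0 c=0 a=0
t2.Δ0 b=0 e=1 clk=0 d=0 c=0 a=0
t2.Δ1 b=0 e=1 clk=1 d=0 c=0 a=0
t2.Δ2 b=0 e=0 clk=1 d=0 c=0 a=1
t2.Δ3 b=1 e=0 clk=1 d=0 c=0 a=1
t3.Δ0 b=1 e=0 clk=1 d=0 c=0 a=1
t3.Δ1 b=1 e=0 clk=0 d=0 c=0 a=1
t4.Δ0 b=1 e=0 clk=0 d=0 c=0 a=1
t4.Δ1 b=1 e=0 clk=1 d=0 c=0 a=1
t4.Δ2 b=1 e=0 clk=1 d=0 c=0 a=0
t4.Δ3 b=0 e=0 clk=1 d=0 c=0 a=0
t5.Δ0 b=0 e=0 clk=1 d=0 c=0 a=0
t5.Δ1 b=0 e=0 clk=0 d=0 c=0 a=0
t6.Δ0 b=0 e=0 clk=0 d=0 c=0 a=0
t6.Δ1 b=0 e=0 clk=1 d=0 c=0 a=0
t6.Δ2 b=0 e=0 clk=1 d=0 c=0 a=1
t6.Δ3 b=1 e=0 clk=1 d=0 c=0 a=1

2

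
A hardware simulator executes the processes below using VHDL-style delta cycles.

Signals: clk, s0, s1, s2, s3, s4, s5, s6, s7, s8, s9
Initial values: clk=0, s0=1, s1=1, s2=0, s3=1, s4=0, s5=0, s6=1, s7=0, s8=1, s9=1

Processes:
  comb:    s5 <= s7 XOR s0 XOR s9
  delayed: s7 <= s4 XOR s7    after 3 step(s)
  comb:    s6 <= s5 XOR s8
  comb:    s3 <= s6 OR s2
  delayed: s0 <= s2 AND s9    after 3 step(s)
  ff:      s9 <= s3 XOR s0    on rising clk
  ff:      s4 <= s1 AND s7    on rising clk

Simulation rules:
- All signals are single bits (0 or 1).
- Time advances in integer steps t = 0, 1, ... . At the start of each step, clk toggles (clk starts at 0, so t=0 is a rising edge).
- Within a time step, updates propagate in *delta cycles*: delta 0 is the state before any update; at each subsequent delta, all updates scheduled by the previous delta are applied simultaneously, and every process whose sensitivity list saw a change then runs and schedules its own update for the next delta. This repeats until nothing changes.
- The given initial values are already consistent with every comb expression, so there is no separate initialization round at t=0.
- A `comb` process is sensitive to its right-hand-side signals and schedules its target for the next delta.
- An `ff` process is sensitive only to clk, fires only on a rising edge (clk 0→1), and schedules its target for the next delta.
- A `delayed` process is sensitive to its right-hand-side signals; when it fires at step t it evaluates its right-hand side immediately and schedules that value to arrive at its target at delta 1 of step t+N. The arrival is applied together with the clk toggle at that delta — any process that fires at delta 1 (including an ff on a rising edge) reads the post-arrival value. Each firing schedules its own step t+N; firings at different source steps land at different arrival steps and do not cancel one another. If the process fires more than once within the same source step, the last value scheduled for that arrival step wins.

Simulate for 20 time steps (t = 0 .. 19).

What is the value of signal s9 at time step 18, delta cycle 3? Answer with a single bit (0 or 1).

1

t0.Δ0 s1=1 s6=1 s5=0 s8=1 s7=0 s9=1 clk=0 s0=1 s4=0 s3=1 s2=0
t0.Δ1 s1=1 s6=1 s5=0 s8=1 s7=0 s9=1 clk=1 s0=1 s4=0 s3=1 s2=0
t0.Δ2 s1=1 s6=1 s5=0 s8=1 s7=0 s9=0 clk=1 s0=1 s4=0 s3=1 s2=0
t0.Δ3 s1=1 s6=1 s5=1 s8=1 s7=0 s9=0 clk=1 s0=1 s4=0 s3=1 s2=0
t0.Δ4 s1=1 s6=0 s5=1 s8=1 s7=0 s9=0 clk=1 s0=1 s4=0 s3=1 s2=0
t0.Δ5 s1=1 s6=0 s5=1 s8=1 s7=0 s9=0 clk=1 s0=1 s4=0 s3=0 s2=0
t1.Δ0 s1=1 s6=0 s5=1 s8=1 s7=0 s9=0 clk=1 s0=1 s4=0 s3=0 s2=0
t1.Δ1 s1=1 s6=0 s5=1 s8=1 s7=0 s9=0 clk=0 s0=1 s4=0 s3=0 s2=0
t2.Δ0 s1=1 s6=0 s5=1 s8=1 s7=0 s9=0 clk=0 s0=1 s4=0 s3=0 s2=0
t2.Δ1 s1=1 s6=0 s5=1 s8=1 s7=0 s9=0 clk=1 s0=1 s4=0 s3=0 s2=0
t2.Δ2 s1=1 s6=0 s5=1 s8=1 s7=0 s9=1 clk=1 s0=1 s4=0 s3=0 s2=0
t2.Δ3 s1=1 s6=0 s5=0 s8=1 s7=0 s9=1 clk=1 s0=1 s4=0 s3=0 s2=0
t2.Δ4 s1=1 s6=1 s5=0 s8=1 s7=0 s9=1 clk=1 s0=1 s4=0 s3=0 s2=0
t2.Δ5 s1=1 s6=1 s5=0 s8=1 s7=0 s9=1 clk=1 s0=1 s4=0 s3=1 s2=0
t3.Δ0 s1=1 s6=1 s5=0 s8=1 s7=0 s9=1 clk=1 s0=1 s4=0 s3=1 s2=0
t3.Δ1 s1=1 s6=1 s5=0 s8=1 s7=0 s9=1 clk=0 s0=0 s4=0 s3=1 s2=0
t3.Δ2 s1=1 s6=1 s5=1 s8=1 s7=0 s9=1 clk=0 s0=0 s4=0 s3=1 s2=0
t3.Δ3 s1=1 s6=0 s5=1 s8=1 s7=0 s9=1 clk=0 s0=0 s4=0 s3=1 s2=0
t3.Δ4 s1=1 s6=0 s5=1 s8=1 s7=0 s9=1 clk=0 s0=0 s4=0 s3=0 s2=0
t4.Δ0 s1=1 s6=0 s5=1 s8=1 s7=0 s9=1 clk=0 s0=0 s4=0 s3=0 s2=0
t4.Δ1 s1=1 s6=0 s5=1 s8=1 s7=0 s9=1 clk=1 s0=0 s4=0 s3=0 s2=0
t4.Δ2 s1=1 s6=0 s5=1 s8=1 s7=0 s9=0 clk=1 s0=0 s4=0 s3=0 s2=0
t4.Δ3 s1=1 s6=0 s5=0 s8=1 s7=0 s9=0 clk=1 s0=0 s4=0 s3=0 s2=0
t4.Δ4 s1=1 s6=1 s5=0 s8=1 s7=0 s9=0 clk=1 s0=0 s4=0 s3=0 s2=0
t4.Δ5 s1=1 s6=1 s5=0 s8=1 s7=0 s9=0 clk=1 s0=0 s4=0 s3=1 s2=0
t5.Δ0 s1=1 s6=1 s5=0 s8=1 s7=0 s9=0 clk=1 s0=0 s4=0 s3=1 s2=0
t5.Δ1 s1=1 s6=1 s5=0 s8=1 s7=0 s9=0 clk=0 s0=0 s4=0 s3=1 s2=0
t6.Δ0 s1=1 s6=1 s5=0 s8=1 s7=0 s9=0 clk=0 s0=0 s4=0 s3=1 s2=0
t6.Δ1 s1=1 s6=1 s5=0 s8=1 s7=0 s9=0 clk=1 s0=0 s4=0 s3=1 s2=0
t6.Δ2 s1=1 s6=1 s5=0 s8=1 s7=0 s9=1 clk=1 s0=0 s4=0 s3=1 s2=0
t6.Δ3 s1=1 s6=1 s5=1 s8=1 s7=0 s9=1 clk=1 s0=0 s4=0 s3=1 s2=0
t6.Δ4 s1=1 s6=0 s5=1 s8=1 s7=0 s9=1 clk=1 s0=0 s4=0 s3=1 s2=0
t6.Δ5 s1=1 s6=0 s5=1 s8=1 s7=0 s9=1 clk=1 s0=0 s4=0 s3=0 s2=0
t7.Δ0 s1=1 s6=0 s5=1 s8=1 s7=0 s9=1 clk=1 s0=0 s4=0 s3=0 s2=0
t7.Δ1 s1=1 s6=0 s5=1 s8=1 s7=0 s9=1 clk=0 s0=0 s4=0 s3=0 s2=0
t8.Δ0 s1=1 s6=0 s5=1 s8=1 s7=0 s9=1 clk=0 s0=0 s4=0 s3=0 s2=0
t8.Δ1 s1=1 s6=0 s5=1 s8=1 s7=0 s9=1 clk=1 s0=0 s4=0 s3=0 s2=0
t8.Δ2 s1=1 s6=0 s5=1 s8=1 s7=0 s9=0 clk=1 s0=0 s4=0 s3=0 s2=0
t8.Δ3 s1=1 s6=0 s5=0 s8=1 s7=0 s9=0 clk=1 s0=0 s4=0 s3=0 s2=0
t8.Δ4 s1=1 s6=1 s5=0 s8=1 s7=0 s9=0 clk=1 s0=0 s4=0 s3=0 s2=0
t8.Δ5 s1=1 s6=1 s5=0 s8=1 s7=0 s9=0 clk=1 s0=0 s4=0 s3=1 s2=0
t9.Δ0 s1=1 s6=1 s5=0 s8=1 s7=0 s9=0 clk=1 s0=0 s4=0 s3=1 s2=0
t9.Δ1 s1=1 s6=1 s5=0 s8=1 s7=0 s9=0 clk=0 s0=0 s4=0 s3=1 s2=0
t10.Δ0 s1=1 s6=1 s5=0 s8=1 s7=0 s9=0 clk=0 s0=0 s4=0 s3=1 s2=0
t10.Δ1 s1=1 s6=1 s5=0 s8=1 s7=0 s9=0 clk=1 s0=0 s4=0 s3=1 s2=0
t10.Δ2 s1=1 s6=1 s5=0 s8=1 s7=0 s9=1 clk=1 s0=0 s4=0 s3=1 s2=0
t10.Δ3 s1=1 s6=1 s5=1 s8=1 s7=0 s9=1 clk=1 s0=0 s4=0 s3=1 s2=0
t10.Δ4 s1=1 s6=0 s5=1 s8=1 s7=0 s9=1 clk=1 s0=0 s4=0 s3=1 s2=0
t10.Δ5 s1=1 s6=0 s5=1 s8=1 s7=0 s9=1 clk=1 s0=0 s4=0 s3=0 s2=0
t11.Δ0 s1=1 s6=0 s5=1 s8=1 s7=0 s9=1 clk=1 s0=0 s4=0 s3=0 s2=0
t11.Δ1 s1=1 s6=0 s5=1 s8=1 s7=0 s9=1 clk=0 s0=0 s4=0 s3=0 s2=0
t12.Δ0 s1=1 s6=0 s5=1 s8=1 s7=0 s9=1 clk=0 s0=0 s4=0 s3=0 s2=0
t12.Δ1 s1=1 s6=0 s5=1 s8=1 s7=0 s9=1 clk=1 s0=0 s4=0 s3=0 s2=0
t12.Δ2 s1=1 s6=0 s5=1 s8=1 s7=0 s9=0 clk=1 s0=0 s4=0 s3=0 s2=0
t12.Δ3 s1=1 s6=0 s5=0 s8=1 s7=0 s9=0 clk=1 s0=0 s4=0 s3=0 s2=0
t12.Δ4 s1=1 s6=1 s5=0 s8=1 s7=0 s9=0 clk=1 s0=0 s4=0 s3=0 s2=0
t12.Δ5 s1=1 s6=1 s5=0 s8=1 s7=0 s9=0 clk=1 s0=0 s4=0 s3=1 s2=0
t13.Δ0 s1=1 s6=1 s5=0 s8=1 s7=0 s9=0 clk=1 s0=0 s4=0 s3=1 s2=0
t13.Δ1 s1=1 s6=1 s5=0 s8=1 s7=0 s9=0 clk=0 s0=0 s4=0 s3=1 s2=0
t14.Δ0 s1=1 s6=1 s5=0 s8=1 s7=0 s9=0 clk=0 s0=0 s4=0 s3=1 s2=0
t14.Δ1 s1=1 s6=1 s5=0 s8=1 s7=0 s9=0 clk=1 s0=0 s4=0 s3=1 s2=0
t14.Δ2 s1=1 s6=1 s5=0 s8=1 s7=0 s9=1 clk=1 s0=0 s4=0 s3=1 s2=0
t14.Δ3 s1=1 s6=1 s5=1 s8=1 s7=0 s9=1 clk=1 s0=0 s4=0 s3=1 s2=0
t14.Δ4 s1=1 s6=0 s5=1 s8=1 s7=0 s9=1 clk=1 s0=0 s4=0 s3=1 s2=0
t14.Δ5 s1=1 s6=0 s5=1 s8=1 s7=0 s9=1 clk=1 s0=0 s4=0 s3=0 s2=0
t15.Δ0 s1=1 s6=0 s5=1 s8=1 s7=0 s9=1 clk=1 s0=0 s4=0 s3=0 s2=0
t15.Δ1 s1=1 s6=0 s5=1 s8=1 s7=0 s9=1 clk=0 s0=0 s4=0 s3=0 s2=0
t16.Δ0 s1=1 s6=0 s5=1 s8=1 s7=0 s9=1 clk=0 s0=0 s4=0 s3=0 s2=0
t16.Δ1 s1=1 s6=0 s5=1 s8=1 s7=0 s9=1 clk=1 s0=0 s4=0 s3=0 s2=0
t16.Δ2 s1=1 s6=0 s5=1 s8=1 s7=0 s9=0 clk=1 s0=0 s4=0 s3=0 s2=0
t16.Δ3 s1=1 s6=0 s5=0 s8=1 s7=0 s9=0 clk=1 s0=0 s4=0 s3=0 s2=0
t16.Δ4 s1=1 s6=1 s5=0 s8=1 s7=0 s9=0 clk=1 s0=0 s4=0 s3=0 s2=0
t16.Δ5 s1=1 s6=1 s5=0 s8=1 s7=0 s9=0 clk=1 s0=0 s4=0 s3=1 s2=0
t17.Δ0 s1=1 s6=1 s5=0 s8=1 s7=0 s9=0 clk=1 s0=0 s4=0 s3=1 s2=0
t17.Δ1 s1=1 s6=1 s5=0 s8=1 s7=0 s9=0 clk=0 s0=0 s4=0 s3=1 s2=0
t18.Δ0 s1=1 s6=1 s5=0 s8=1 s7=0 s9=0 clk=0 s0=0 s4=0 s3=1 s2=0
t18.Δ1 s1=1 s6=1 s5=0 s8=1 s7=0 s9=0 clk=1 s0=0 s4=0 s3=1 s2=0
t18.Δ2 s1=1 s6=1 s5=0 s8=1 s7=0 s9=1 clk=1 s0=0 s4=0 s3=1 s2=0
t18.Δ3 s1=1 s6=1 s5=1 s8=1 s7=0 s9=1 clk=1 s0=0 s4=0 s3=1 s2=0
t18.Δ4 s1=1 s6=0 s5=1 s8=1 s7=0 s9=1 clk=1 s0=0 s4=0 s3=1 s2=0
t18.Δ5 s1=1 s6=0 s5=1 s8=1 s7=0 s9=1 clk=1 s0=0 s4=0 s3=0 s2=0
t19.Δ0 s1=1 s6=0 s5=1 s8=1 s7=0 s9=1 clk=1 s0=0 s4=0 s3=0 s2=0
t19.Δ1 s1=1 s6=0 s5=1 s8=1 s7=0 s9=1 clk=0 s0=0 s4=0 s3=0 s2=0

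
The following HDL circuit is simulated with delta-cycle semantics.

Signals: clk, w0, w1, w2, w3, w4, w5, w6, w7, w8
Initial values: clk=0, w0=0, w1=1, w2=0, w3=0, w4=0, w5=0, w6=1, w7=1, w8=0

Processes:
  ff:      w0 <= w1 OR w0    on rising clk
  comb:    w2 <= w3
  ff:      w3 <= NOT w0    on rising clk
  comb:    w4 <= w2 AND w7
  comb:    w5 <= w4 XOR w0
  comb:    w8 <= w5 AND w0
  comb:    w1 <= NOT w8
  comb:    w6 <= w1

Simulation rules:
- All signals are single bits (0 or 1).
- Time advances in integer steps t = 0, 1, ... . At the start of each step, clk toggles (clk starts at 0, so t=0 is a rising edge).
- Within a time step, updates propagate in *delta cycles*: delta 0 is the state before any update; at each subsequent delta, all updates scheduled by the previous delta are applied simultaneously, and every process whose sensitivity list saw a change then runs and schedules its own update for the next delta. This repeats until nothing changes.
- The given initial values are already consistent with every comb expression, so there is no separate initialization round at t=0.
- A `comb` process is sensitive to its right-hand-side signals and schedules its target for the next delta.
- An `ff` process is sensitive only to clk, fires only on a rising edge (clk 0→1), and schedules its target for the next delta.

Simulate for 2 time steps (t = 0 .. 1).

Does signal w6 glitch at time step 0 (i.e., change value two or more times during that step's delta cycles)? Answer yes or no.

t=0 Δ0: w2=0 w3=0 w6=1 clk=0 w8=0 w0=0 w1=1 w4=0 w5=0 w7=1
  Δ1: clk:0→1
  Δ2: w3:0→1, w0:0→1
  Δ3: w2:0→1, w5:0→1
  Δ4: w8:0→1, w4:0→1
  Δ5: w1:1→0, w5:1→0
  Δ6: w6:1→0, w8:1→0
  Δ7: w1:0→1
  Δ8: w6:0→1
  (8Δ to stable)
t=1 Δ0: w2=1 w3=1 w6=1 clk=1 w8=0 w0=1 w1=1 w4=1 w5=0 w7=1
  Δ1: clk:1→0
  (1Δ to stable)

yes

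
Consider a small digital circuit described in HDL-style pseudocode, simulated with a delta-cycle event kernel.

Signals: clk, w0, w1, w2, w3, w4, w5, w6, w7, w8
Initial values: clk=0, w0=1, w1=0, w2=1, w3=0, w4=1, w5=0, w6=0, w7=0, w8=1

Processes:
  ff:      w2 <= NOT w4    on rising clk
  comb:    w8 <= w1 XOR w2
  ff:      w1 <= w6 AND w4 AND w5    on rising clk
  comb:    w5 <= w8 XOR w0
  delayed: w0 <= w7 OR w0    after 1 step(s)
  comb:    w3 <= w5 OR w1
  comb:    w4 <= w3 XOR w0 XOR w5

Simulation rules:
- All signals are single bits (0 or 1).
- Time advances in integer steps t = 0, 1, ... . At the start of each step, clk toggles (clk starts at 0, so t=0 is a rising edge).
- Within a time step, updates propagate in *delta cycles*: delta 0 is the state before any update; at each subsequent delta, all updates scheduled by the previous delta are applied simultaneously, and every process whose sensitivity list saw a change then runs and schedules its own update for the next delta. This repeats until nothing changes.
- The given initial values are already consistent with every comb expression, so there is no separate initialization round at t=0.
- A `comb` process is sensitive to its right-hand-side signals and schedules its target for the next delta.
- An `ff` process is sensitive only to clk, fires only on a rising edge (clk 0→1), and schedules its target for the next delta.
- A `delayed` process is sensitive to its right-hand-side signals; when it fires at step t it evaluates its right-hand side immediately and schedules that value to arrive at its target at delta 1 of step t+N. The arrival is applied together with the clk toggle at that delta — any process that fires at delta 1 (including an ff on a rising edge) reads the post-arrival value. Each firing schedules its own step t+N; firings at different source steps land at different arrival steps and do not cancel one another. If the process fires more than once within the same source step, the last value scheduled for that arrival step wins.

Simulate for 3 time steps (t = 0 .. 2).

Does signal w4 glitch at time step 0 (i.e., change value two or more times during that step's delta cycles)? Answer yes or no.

yes

t=0 Δ0: w6=0 w4=1 w2=1 w8=1 clk=0 w0=1 w3=0 w1=0 w7=0 w5=0
  Δ1: clk:0→1
  Δ2: w2:1→0
  Δ3: w8:1→0
  Δ4: w5:0→1
  Δ5: w4:1→0, w3:0→1
  Δ6: w4:0→1
  (6Δ to stable)
t=1 Δ0: w6=0 w4=1 w2=0 w8=0 clk=1 w0=1 w3=1 w1=0 w7=0 w5=1
  Δ1: clk:1→0
  (1Δ to stable)
t=2 Δ0: w6=0 w4=1 w2=0 w8=0 clk=0 w0=1 w3=1 w1=0 w7=0 w5=1
  Δ1: clk:0→1
  (1Δ to stable)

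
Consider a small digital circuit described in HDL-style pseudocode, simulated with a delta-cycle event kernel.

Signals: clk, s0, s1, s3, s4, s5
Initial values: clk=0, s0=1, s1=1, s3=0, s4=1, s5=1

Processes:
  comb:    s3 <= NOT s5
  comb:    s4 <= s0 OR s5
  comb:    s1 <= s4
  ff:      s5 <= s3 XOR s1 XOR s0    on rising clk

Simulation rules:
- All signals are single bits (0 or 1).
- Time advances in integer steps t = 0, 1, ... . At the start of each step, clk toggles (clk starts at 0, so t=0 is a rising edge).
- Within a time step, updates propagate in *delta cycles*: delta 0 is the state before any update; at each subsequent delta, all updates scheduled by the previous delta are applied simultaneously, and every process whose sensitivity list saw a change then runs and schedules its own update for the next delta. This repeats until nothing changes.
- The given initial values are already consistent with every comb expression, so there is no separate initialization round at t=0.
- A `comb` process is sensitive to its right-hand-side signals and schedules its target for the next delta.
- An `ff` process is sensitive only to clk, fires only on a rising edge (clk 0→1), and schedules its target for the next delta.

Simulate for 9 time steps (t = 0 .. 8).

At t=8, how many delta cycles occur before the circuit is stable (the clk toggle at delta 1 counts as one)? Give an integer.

3

t0.Δ0 clk=0 s5=1 s0=1 s1=1 s3=0 s4=1
t0.Δ1 clk=1 s5=1 s0=1 s1=1 s3=0 s4=1
t0.Δ2 clk=1 s5=0 s0=1 s1=1 s3=0 s4=1
t0.Δ3 clk=1 s5=0 s0=1 s1=1 s3=1 s4=1
t1.Δ0 clk=1 s5=0 s0=1 s1=1 s3=1 s4=1
t1.Δ1 clk=0 s5=0 s0=1 s1=1 s3=1 s4=1
t2.Δ0 clk=0 s5=0 s0=1 s1=1 s3=1 s4=1
t2.Δ1 clk=1 s5=0 s0=1 s1=1 s3=1 s4=1
t2.Δ2 clk=1 s5=1 s0=1 s1=1 s3=1 s4=1
t2.Δ3 clk=1 s5=1 s0=1 s1=1 s3=0 s4=1
t3.Δ0 clk=1 s5=1 s0=1 s1=1 s3=0 s4=1
t3.Δ1 clk=0 s5=1 s0=1 s1=1 s3=0 s4=1
t4.Δ0 clk=0 s5=1 s0=1 s1=1 s3=0 s4=1
t4.Δ1 clk=1 s5=1 s0=1 s1=1 s3=0 s4=1
t4.Δ2 clk=1 s5=0 s0=1 s1=1 s3=0 s4=1
t4.Δ3 clk=1 s5=0 s0=1 s1=1 s3=1 s4=1
t5.Δ0 clk=1 s5=0 s0=1 s1=1 s3=1 s4=1
t5.Δ1 clk=0 s5=0 s0=1 s1=1 s3=1 s4=1
t6.Δ0 clk=0 s5=0 s0=1 s1=1 s3=1 s4=1
t6.Δ1 clk=1 s5=0 s0=1 s1=1 s3=1 s4=1
t6.Δ2 clk=1 s5=1 s0=1 s1=1 s3=1 s4=1
t6.Δ3 clk=1 s5=1 s0=1 s1=1 s3=0 s4=1
t7.Δ0 clk=1 s5=1 s0=1 s1=1 s3=0 s4=1
t7.Δ1 clk=0 s5=1 s0=1 s1=1 s3=0 s4=1
t8.Δ0 clk=0 s5=1 s0=1 s1=1 s3=0 s4=1
t8.Δ1 clk=1 s5=1 s0=1 s1=1 s3=0 s4=1
t8.Δ2 clk=1 s5=0 s0=1 s1=1 s3=0 s4=1
t8.Δ3 clk=1 s5=0 s0=1 s1=1 s3=1 s4=1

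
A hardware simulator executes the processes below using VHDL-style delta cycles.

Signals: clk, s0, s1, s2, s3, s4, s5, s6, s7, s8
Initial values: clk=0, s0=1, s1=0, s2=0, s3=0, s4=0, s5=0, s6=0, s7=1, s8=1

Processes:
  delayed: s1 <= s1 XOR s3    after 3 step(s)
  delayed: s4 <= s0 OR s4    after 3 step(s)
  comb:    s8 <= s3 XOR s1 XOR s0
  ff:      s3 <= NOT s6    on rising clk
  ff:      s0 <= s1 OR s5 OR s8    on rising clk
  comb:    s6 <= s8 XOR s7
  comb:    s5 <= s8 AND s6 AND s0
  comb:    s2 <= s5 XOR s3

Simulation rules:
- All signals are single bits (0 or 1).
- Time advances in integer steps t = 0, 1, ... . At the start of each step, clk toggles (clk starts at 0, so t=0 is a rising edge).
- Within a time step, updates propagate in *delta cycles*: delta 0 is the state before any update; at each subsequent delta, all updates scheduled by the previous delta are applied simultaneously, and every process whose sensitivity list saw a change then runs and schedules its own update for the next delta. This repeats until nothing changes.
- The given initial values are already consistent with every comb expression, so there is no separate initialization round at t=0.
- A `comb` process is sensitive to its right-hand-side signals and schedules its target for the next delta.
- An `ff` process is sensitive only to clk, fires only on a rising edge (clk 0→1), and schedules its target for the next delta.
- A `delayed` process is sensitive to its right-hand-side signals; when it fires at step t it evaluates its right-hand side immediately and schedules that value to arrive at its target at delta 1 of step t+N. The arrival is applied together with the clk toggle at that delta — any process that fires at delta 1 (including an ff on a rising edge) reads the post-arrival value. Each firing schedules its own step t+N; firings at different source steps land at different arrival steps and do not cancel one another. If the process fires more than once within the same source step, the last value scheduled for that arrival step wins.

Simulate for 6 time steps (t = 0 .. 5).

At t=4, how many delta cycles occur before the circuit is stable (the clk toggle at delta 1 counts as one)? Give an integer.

3

t0.Δ0 s1=0 s0=1 s5=0 s7=1 s3=0 s8=1 s6=0 s4=0 clk=0 s2=0
t0.Δ1 s1=0 s0=1 s5=0 s7=1 s3=0 s8=1 s6=0 s4=0 clk=1 s2=0
t0.Δ2 s1=0 s0=1 s5=0 s7=1 s3=1 s8=1 s6=0 s4=0 clk=1 s2=0
t0.Δ3 s1=0 s0=1 s5=0 s7=1 s3=1 s8=0 s6=0 s4=0 clk=1 s2=1
t0.Δ4 s1=0 s0=1 s5=0 s7=1 s3=1 s8=0 s6=1 s4=0 clk=1 s2=1
t1.Δ0 s1=0 s0=1 s5=0 s7=1 s3=1 s8=0 s6=1 s4=0 clk=1 s2=1
t1.Δ1 s1=0 s0=1 s5=0 s7=1 s3=1 s8=0 s6=1 s4=0 clk=0 s2=1
t2.Δ0 s1=0 s0=1 s5=0 s7=1 s3=1 s8=0 s6=1 s4=0 clk=0 s2=1
t2.Δ1 s1=0 s0=1 s5=0 s7=1 s3=1 s8=0 s6=1 s4=0 clk=1 s2=1
t2.Δ2 s1=0 s0=0 s5=0 s7=1 s3=0 s8=0 s6=1 s4=0 clk=1 s2=1
t2.Δ3 s1=0 s0=0 s5=0 s7=1 s3=0 s8=0 s6=1 s4=0 clk=1 s2=0
t3.Δ0 s1=0 s0=0 s5=0 s7=1 s3=0 s8=0 s6=1 s4=0 clk=1 s2=0
t3.Δ1 s1=1 s0=0 s5=0 s7=1 s3=0 s8=0 s6=1 s4=0 clk=0 s2=0
t3.Δ2 s1=1 s0=0 s5=0 s7=1 s3=0 s8=1 s6=1 s4=0 clk=0 s2=0
t3.Δ3 s1=1 s0=0 s5=0 s7=1 s3=0 s8=1 s6=0 s4=0 clk=0 s2=0
t4.Δ0 s1=1 s0=0 s5=0 s7=1 s3=0 s8=1 s6=0 s4=0 clk=0 s2=0
t4.Δ1 s1=1 s0=0 s5=0 s7=1 s3=0 s8=1 s6=0 s4=0 clk=1 s2=0
t4.Δ2 s1=1 s0=1 s5=0 s7=1 s3=1 s8=1 s6=0 s4=0 clk=1 s2=0
t4.Δ3 s1=1 s0=1 s5=0 s7=1 s3=1 s8=1 s6=0 s4=0 clk=1 s2=1
t5.Δ0 s1=1 s0=1 s5=0 s7=1 s3=1 s8=1 s6=0 s4=0 clk=1 s2=1
t5.Δ1 s1=0 s0=1 s5=0 s7=1 s3=1 s8=1 s6=0 s4=0 clk=0 s2=1
t5.Δ2 s1=0 s0=1 s5=0 s7=1 s3=1 s8=0 s6=0 s4=0 clk=0 s2=1
t5.Δ3 s1=0 s0=1 s5=0 s7=1 s3=1 s8=0 s6=1 s4=0 clk=0 s2=1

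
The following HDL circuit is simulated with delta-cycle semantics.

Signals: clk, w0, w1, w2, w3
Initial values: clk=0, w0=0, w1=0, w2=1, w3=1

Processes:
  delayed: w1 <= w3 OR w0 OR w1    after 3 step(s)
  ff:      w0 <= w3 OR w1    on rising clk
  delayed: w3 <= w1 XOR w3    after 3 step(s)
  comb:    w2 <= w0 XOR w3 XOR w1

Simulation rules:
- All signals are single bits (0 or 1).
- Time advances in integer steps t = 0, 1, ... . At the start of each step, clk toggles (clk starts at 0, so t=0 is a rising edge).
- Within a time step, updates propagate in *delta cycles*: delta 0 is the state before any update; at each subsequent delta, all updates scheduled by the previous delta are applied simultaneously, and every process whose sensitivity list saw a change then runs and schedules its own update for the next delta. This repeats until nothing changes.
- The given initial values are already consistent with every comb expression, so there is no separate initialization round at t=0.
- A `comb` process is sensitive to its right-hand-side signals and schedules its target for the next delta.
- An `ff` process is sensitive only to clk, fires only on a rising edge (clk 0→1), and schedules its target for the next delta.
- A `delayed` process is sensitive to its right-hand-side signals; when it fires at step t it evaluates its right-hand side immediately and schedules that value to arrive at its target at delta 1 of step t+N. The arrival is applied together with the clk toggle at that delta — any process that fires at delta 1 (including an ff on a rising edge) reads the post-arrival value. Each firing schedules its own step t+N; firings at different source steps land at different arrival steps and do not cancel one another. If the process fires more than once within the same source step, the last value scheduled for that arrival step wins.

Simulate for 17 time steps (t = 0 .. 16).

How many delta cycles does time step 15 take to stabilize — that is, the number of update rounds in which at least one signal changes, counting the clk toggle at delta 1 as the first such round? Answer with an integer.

[bits: clk,w0,w3,w2,w1]
t=0: Δ0=00110 Δ1=10110 Δ2=11110 Δ3=11100 | 3Δ
t=1: Δ0=11100 Δ1=01100 | 1Δ
t=2: Δ0=01100 Δ1=11100 | 1Δ
t=3: Δ0=11100 Δ1=01101 Δ2=01111 | 2Δ
t=4: Δ0=01111 Δ1=11111 | 1Δ
t=5: Δ0=11111 Δ1=01111 | 1Δ
t=6: Δ0=01111 Δ1=11011 Δ2=11001 | 2Δ
t=7: Δ0=11001 Δ1=01001 | 1Δ
t=8: Δ0=01001 Δ1=11001 | 1Δ
t=9: Δ0=11001 Δ1=01101 Δ2=01111 | 2Δ
t=10: Δ0=01111 Δ1=11111 | 1Δ
t=11: Δ0=11111 Δ1=01111 | 1Δ
t=12: Δ0=01111 Δ1=11011 Δ2=11001 | 2Δ
t=13: Δ0=11001 Δ1=01001 | 1Δ
t=14: Δ0=01001 Δ1=11001 | 1Δ
t=15: Δ0=11001 Δ1=01101 Δ2=01111 | 2Δ
t=16: Δ0=01111 Δ1=11111 | 1Δ

2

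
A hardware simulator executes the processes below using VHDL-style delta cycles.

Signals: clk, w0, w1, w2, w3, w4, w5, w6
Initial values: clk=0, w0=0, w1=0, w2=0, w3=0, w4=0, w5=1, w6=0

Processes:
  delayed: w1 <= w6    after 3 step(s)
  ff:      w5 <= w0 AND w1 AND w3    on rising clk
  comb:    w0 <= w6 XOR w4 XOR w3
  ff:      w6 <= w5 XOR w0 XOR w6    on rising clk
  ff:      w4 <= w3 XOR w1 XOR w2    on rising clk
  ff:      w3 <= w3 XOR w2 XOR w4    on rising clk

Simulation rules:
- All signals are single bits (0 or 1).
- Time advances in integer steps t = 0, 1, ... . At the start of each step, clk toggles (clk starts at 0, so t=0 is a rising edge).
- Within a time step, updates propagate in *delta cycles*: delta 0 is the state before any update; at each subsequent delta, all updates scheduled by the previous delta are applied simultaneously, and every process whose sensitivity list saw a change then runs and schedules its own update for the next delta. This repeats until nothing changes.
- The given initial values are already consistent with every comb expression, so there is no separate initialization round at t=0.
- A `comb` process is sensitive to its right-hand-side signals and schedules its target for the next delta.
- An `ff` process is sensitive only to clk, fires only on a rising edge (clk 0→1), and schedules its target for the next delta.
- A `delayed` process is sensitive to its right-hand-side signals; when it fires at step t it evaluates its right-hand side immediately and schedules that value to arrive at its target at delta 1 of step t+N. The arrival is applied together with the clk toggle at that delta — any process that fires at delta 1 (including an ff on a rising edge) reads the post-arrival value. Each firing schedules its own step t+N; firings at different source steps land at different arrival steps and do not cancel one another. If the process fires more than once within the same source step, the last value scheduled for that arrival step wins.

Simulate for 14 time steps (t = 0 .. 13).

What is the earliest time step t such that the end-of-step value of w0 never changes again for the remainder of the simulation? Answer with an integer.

10

t0.Δ0 clk=0 w4=0 w0=0 w6=0 w5=1 w3=0 w2=0 w1=0
t0.Δ1 clk=1 w4=0 w0=0 w6=0 w5=1 w3=0 w2=0 w1=0
t0.Δ2 clk=1 w4=0 w0=0 w6=1 w5=0 w3=0 w2=0 w1=0
t0.Δ3 clk=1 w4=0 w0=1 w6=1 w5=0 w3=0 w2=0 w1=0
t1.Δ0 clk=1 w4=0 w0=1 w6=1 w5=0 w3=0 w2=0 w1=0
t1.Δ1 clk=0 w4=0 w0=1 w6=1 w5=0 w3=0 w2=0 w1=0
t2.Δ0 clk=0 w4=0 w0=1 w6=1 w5=0 w3=0 w2=0 w1=0
t2.Δ1 clk=1 w4=0 w0=1 w6=1 w5=0 w3=0 w2=0 w1=0
t2.Δ2 clk=1 w4=0 w0=1 w6=0 w5=0 w3=0 w2=0 w1=0
t2.Δ3 clk=1 w4=0 w0=0 w6=0 w5=0 w3=0 w2=0 w1=0
t3.Δ0 clk=1 w4=0 w0=0 w6=0 w5=0 w3=0 w2=0 w1=0
t3.Δ1 clk=0 w4=0 w0=0 w6=0 w5=0 w3=0 w2=0 w1=1
t4.Δ0 clk=0 w4=0 w0=0 w6=0 w5=0 w3=0 w2=0 w1=1
t4.Δ1 clk=1 w4=0 w0=0 w6=0 w5=0 w3=0 w2=0 w1=1
t4.Δ2 clk=1 w4=1 w0=0 w6=0 w5=0 w3=0 w2=0 w1=1
t4.Δ3 clk=1 w4=1 w0=1 w6=0 w5=0 w3=0 w2=0 w1=1
t5.Δ0 clk=1 w4=1 w0=1 w6=0 w5=0 w3=0 w2=0 w1=1
t5.Δ1 clk=0 w4=1 w0=1 w6=0 w5=0 w3=0 w2=0 w1=0
t6.Δ0 clk=0 w4=1 w0=1 w6=0 w5=0 w3=0 w2=0 w1=0
t6.Δ1 clk=1 w4=1 w0=1 w6=0 w5=0 w3=0 w2=0 w1=0
t6.Δ2 clk=1 w4=0 w0=1 w6=1 w5=0 w3=1 w2=0 w1=0
t6.Δ3 clk=1 w4=0 w0=0 w6=1 w5=0 w3=1 w2=0 w1=0
t7.Δ0 clk=1 w4=0 w0=0 w6=1 w5=0 w3=1 w2=0 w1=0
t7.Δ1 clk=0 w4=0 w0=0 w6=1 w5=0 w3=1 w2=0 w1=0
t8.Δ0 clk=0 w4=0 w0=0 w6=1 w5=0 w3=1 w2=0 w1=0
t8.Δ1 clk=1 w4=0 w0=0 w6=1 w5=0 w3=1 w2=0 w1=0
t8.Δ2 clk=1 w4=1 w0=0 w6=1 w5=0 w3=1 w2=0 w1=0
t8.Δ3 clk=1 w4=1 w0=1 w6=1 w5=0 w3=1 w2=0 w1=0
t9.Δ0 clk=1 w4=1 w0=1 w6=1 w5=0 w3=1 w2=0 w1=0
t9.Δ1 clk=0 w4=1 w0=1 w6=1 w5=0 w3=1 w2=0 w1=1
t10.Δ0 clk=0 w4=1 w0=1 w6=1 w5=0 w3=1 w2=0 w1=1
t10.Δ1 clk=1 w4=1 w0=1 w6=1 w5=0 w3=1 w2=0 w1=1
t10.Δ2 clk=1 w4=0 w0=1 w6=0 w5=1 w3=0 w2=0 w1=1
t10.Δ3 clk=1 w4=0 w0=0 w6=0 w5=1 w3=0 w2=0 w1=1
t11.Δ0 clk=1 w4=0 w0=0 w6=0 w5=1 w3=0 w2=0 w1=1
t11.Δ1 clk=0 w4=0 w0=0 w6=0 w5=1 w3=0 w2=0 w1=1
t12.Δ0 clk=0 w4=0 w0=0 w6=0 w5=1 w3=0 w2=0 w1=1
t12.Δ1 clk=1 w4=0 w0=0 w6=0 w5=1 w3=0 w2=0 w1=1
t12.Δ2 clk=1 w4=1 w0=0 w6=1 w5=0 w3=0 w2=0 w1=1
t13.Δ0 clk=1 w4=1 w0=0 w6=1 w5=0 w3=0 w2=0 w1=1
t13.Δ1 clk=0 w4=1 w0=0 w6=1 w5=0 w3=0 w2=0 w1=0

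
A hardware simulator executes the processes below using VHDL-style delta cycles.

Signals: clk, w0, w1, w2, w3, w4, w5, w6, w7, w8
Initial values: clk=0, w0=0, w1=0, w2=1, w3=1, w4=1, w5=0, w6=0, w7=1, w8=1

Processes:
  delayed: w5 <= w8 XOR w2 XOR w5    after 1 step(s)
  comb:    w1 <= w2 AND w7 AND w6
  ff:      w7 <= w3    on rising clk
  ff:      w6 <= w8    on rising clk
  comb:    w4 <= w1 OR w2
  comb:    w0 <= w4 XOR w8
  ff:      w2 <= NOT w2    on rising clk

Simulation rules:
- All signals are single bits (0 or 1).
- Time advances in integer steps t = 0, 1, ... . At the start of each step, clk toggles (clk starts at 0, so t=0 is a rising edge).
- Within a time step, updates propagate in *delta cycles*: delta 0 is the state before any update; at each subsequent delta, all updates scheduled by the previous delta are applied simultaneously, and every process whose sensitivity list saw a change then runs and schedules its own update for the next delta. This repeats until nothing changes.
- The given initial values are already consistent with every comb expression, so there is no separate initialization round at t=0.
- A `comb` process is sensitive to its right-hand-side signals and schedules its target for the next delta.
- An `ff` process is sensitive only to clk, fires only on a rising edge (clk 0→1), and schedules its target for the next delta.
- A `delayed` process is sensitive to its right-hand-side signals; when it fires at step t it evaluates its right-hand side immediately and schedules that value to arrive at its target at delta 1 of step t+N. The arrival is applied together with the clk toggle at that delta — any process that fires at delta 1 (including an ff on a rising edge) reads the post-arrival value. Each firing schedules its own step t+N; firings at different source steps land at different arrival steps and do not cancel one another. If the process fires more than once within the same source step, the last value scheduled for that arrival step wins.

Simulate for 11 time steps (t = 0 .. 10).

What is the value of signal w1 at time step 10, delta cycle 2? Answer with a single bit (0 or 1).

0

[bits: w2,w1,clk,w7,w3,w8,w6,w5,w0,w4]
t=0: Δ0=1001110001 Δ1=1011110001 Δ2=0011111001 Δ3=0011111000 Δ4=0011111010 | 4Δ
t=1: Δ0=0011111010 Δ1=0001111110 | 1Δ
t=2: Δ0=0001111110 Δ1=0011111010 Δ2=1011111010 Δ3=1111111011 Δ4=1111111001 | 4Δ
t=3: Δ0=1111111001 Δ1=1101111001 | 1Δ
t=4: Δ0=1101111001 Δ1=1111111001 Δ2=0111111001 Δ3=0011111001 Δ4=0011111000 Δ5=0011111010 | 5Δ
t=5: Δ0=0011111010 Δ1=0001111110 | 1Δ
t=6: Δ0=0001111110 Δ1=0011111010 Δ2=1011111010 Δ3=1111111011 Δ4=1111111001 | 4Δ
t=7: Δ0=1111111001 Δ1=1101111001 | 1Δ
t=8: Δ0=1101111001 Δ1=1111111001 Δ2=0111111001 Δ3=0011111001 Δ4=0011111000 Δ5=0011111010 | 5Δ
t=9: Δ0=0011111010 Δ1=0001111110 | 1Δ
t=10: Δ0=0001111110 Δ1=0011111010 Δ2=1011111010 Δ3=1111111011 Δ4=1111111001 | 4Δ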